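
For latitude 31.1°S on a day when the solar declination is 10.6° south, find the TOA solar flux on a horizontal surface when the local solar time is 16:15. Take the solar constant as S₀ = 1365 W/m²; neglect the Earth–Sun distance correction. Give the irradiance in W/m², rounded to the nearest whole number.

Hour angle H = 15° × (16.25 − 12) = 63.75°.
With φ = -31.1°, δ = -10.6°, H = 63.75°: sin φ sin δ = 0.0950, cos φ cos δ cos H = 0.3723, so cos θ_z = 0.4673.
Top-of-atmosphere irradiance = S₀ cos θ_z = 1365 × 0.4673 = 637.86 W/m².

638 W/m²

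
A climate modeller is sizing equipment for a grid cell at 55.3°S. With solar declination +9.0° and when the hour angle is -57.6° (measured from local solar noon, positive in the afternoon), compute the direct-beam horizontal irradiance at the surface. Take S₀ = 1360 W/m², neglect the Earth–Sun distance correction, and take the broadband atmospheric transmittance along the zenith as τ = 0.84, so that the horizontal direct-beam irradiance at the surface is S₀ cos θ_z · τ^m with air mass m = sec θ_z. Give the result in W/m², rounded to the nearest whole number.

With φ = -55.3°, δ = 9.0°, H = -57.60°: sin φ sin δ = -0.1286, cos φ cos δ cos H = 0.3013, so cos θ_z = 0.1727.
Air mass m = 1/cos θ_z = 1/0.1727 = 5.790; τ^m = 0.84^5.790 = 0.3644.
Surface direct beam = 1360 × 0.1727 × 0.3644 = 85.59 W/m².

86 W/m²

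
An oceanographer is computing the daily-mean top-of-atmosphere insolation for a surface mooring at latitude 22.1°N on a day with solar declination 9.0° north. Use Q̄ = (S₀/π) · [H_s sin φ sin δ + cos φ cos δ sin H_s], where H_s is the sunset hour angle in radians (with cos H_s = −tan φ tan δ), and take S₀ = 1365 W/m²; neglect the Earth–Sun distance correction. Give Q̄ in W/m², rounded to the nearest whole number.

−tan φ tan δ = −(0.4061)(0.1584) = -0.0643; H_s = arccos(-0.0643) = 93.69°. In radians, H_s = 1.6352.
H_s sin φ sin δ = 1.6352 × 0.3762 × 0.1564 = 0.0962.
cos φ cos δ sin H_s = 0.9265 × 0.9877 × 0.9979 = 0.9132.
Q̄ = (1365/π) × (0.0962 + 0.9132) = 434.49 × 1.0094 = 438.57 W/m².

439 W/m²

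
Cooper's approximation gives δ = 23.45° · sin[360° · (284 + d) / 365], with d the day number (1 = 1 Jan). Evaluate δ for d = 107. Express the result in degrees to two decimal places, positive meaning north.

360 × (284 + 107) / 365 = 385.644°; sin(385.644°) = 0.4328.
δ = 23.45 × 0.4328 = 10.149° ≈ +10.15°.

+10.15°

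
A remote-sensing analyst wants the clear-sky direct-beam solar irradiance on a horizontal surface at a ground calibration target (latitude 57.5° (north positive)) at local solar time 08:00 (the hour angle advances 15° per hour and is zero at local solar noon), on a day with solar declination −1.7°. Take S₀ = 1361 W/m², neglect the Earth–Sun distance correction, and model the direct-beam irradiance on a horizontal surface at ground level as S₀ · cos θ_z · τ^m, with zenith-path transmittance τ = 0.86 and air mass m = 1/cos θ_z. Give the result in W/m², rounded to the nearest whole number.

178 W/m²

Hour angle H = 15° × (8 − 12) = -60.00°.
cos θ_z = sin φ sin δ + cos φ cos δ cos H = (0.8434)(-0.0297) + (0.5373)(0.9996)(0.5000) = 0.2435.
Air mass m = 1/cos θ_z = 1/0.2435 = 4.107; τ^m = 0.86^4.107 = 0.5383.
Surface direct beam = 1361 × 0.2435 × 0.5383 = 178.39 W/m².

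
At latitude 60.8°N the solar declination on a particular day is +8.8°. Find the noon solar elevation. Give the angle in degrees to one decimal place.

At local solar noon the hour angle is zero, so the elevation is 90° − |φ − δ| = 90° − |60.8° − (8.8°)| = 90° − 52.0° = 38.0°.

38.0°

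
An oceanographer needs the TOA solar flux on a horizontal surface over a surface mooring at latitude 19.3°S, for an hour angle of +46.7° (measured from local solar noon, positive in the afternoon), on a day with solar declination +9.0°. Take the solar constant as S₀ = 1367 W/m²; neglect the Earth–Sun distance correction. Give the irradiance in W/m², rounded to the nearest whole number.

803 W/m²

cos θ_z = sin φ sin δ + cos φ cos δ cos H = (-0.3305)(0.1564) + (0.9438)(0.9877)(0.6858) = 0.5876.
Top-of-atmosphere irradiance = S₀ cos θ_z = 1367 × 0.5876 = 803.25 W/m².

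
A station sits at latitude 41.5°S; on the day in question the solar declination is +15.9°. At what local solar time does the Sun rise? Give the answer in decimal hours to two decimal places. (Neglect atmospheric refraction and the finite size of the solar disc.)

6.97 h

−tan φ tan δ = −(-0.8847)(0.2849) = 0.2521; H_s = arccos(0.2521) = 75.40°.
Sunrise is at 12 − H_s/15 = 12 − 5.027 = 6.973 h local solar time.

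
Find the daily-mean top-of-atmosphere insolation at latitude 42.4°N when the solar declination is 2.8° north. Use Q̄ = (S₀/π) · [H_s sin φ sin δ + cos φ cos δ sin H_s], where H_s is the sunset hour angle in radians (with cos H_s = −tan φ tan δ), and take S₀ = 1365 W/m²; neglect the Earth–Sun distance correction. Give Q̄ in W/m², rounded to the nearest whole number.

−tan φ tan δ = −(0.9131)(0.0489) = -0.0447; H_s = arccos(-0.0447) = 92.56°. In radians, H_s = 1.6155.
H_s sin φ sin δ = 1.6155 × 0.6743 × 0.0488 = 0.0532.
cos φ cos δ sin H_s = 0.7385 × 0.9988 × 0.9990 = 0.7369.
Q̄ = (1365/π) × (0.0532 + 0.7369) = 434.49 × 0.7901 = 343.29 W/m².

343 W/m²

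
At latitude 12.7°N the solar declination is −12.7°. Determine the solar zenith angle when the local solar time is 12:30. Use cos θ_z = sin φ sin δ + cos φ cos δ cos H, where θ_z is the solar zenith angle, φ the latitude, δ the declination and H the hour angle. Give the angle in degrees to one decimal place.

Hour angle H = 15° × (12.5 − 12) = 7.50°.
cos θ_z = sin φ sin δ + cos φ cos δ cos H = (0.2198)(-0.2198) + (0.9755)(0.9755)(0.9914) = 0.8951.
θ_z = arccos(0.8951) = 26.48°.

26.5°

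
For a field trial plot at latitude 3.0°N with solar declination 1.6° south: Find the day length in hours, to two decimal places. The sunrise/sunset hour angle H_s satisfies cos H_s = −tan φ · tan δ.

cos H_s = −tan(3.0°) · tan(-1.6°) = 0.0015, so H_s = arccos(0.0015) = 89.91°.
Day length = 2 H_s / 15° h⁻¹ = 179.82° / 15 = 11.988 h.

11.99 hours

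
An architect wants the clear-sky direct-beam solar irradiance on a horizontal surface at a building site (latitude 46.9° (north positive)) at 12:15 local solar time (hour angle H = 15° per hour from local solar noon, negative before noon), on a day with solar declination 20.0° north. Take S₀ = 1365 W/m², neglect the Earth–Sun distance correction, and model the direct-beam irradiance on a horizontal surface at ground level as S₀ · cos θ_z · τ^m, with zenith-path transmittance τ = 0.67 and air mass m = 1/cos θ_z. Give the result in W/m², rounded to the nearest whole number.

775 W/m²

Hour angle H = 15° × (12.25 − 12) = 3.75°.
cos θ_z = sin φ sin δ + cos φ cos δ cos H = (0.7302)(0.3420) + (0.6833)(0.9397)(0.9979) = 0.8905.
Air mass m = 1/cos θ_z = 1/0.8905 = 1.123; τ^m = 0.67^1.123 = 0.6378.
Surface direct beam = 1365 × 0.8905 × 0.6378 = 775.27 W/m².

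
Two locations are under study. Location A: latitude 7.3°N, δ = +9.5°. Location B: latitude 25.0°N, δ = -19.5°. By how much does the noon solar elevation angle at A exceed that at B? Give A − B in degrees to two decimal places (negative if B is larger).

A: 90° − |7.3 − (9.5)| = 87.80°.
B: 90° − |25.0 − (-19.5)| = 45.50°.
A − B = 87.80 − 45.50 = 42.30°.

+42.30°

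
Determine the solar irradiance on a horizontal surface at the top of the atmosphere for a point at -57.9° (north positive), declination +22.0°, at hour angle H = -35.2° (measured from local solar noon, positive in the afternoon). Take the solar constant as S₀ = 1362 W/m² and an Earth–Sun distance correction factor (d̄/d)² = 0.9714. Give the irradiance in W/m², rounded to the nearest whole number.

cos θ_z = sin φ sin δ + cos φ cos δ cos H = (-0.8471)(0.3746) + (0.5314)(0.9272)(0.8171) = 0.0853.
Top-of-atmosphere irradiance = S₀ (d̄/d)² cos θ_z = 1362 × 0.9714 × 0.0853 = 112.86 W/m².

113 W/m²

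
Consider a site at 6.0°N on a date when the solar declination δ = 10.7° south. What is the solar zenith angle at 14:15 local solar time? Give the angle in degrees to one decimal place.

Hour angle H = 15° × (14.25 − 12) = 33.75°.
cos θ_z = sin(6.0°) sin(-10.7°) + cos(6.0°) cos(-10.7°) cos(33.75°) = -0.0194 + 0.8125 = 0.7931.
θ_z = arccos(0.7931) = 37.52°.

37.5°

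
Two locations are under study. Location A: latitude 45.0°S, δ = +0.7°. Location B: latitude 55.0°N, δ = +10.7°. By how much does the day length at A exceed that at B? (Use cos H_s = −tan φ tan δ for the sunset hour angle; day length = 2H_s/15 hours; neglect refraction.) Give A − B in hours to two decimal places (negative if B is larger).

-2.18 h

A: H_s = arccos(−tan -45.0° · tan 0.7°) = 89.30°, so 2H_s/15 = 11.9067 h.
B: H_s = arccos(−tan 55.0° · tan 10.7°) = 105.66°, so 2H_s/15 = 14.0880 h.
A − B = 11.9067 − 14.0880 = -2.1813 h.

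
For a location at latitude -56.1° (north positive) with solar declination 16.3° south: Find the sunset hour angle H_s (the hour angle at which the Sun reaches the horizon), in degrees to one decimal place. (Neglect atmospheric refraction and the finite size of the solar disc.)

115.8°

cos H_s = −tan(-56.1°) · tan(-16.3°) = -0.4352, so H_s = arccos(-0.4352) = 115.80°.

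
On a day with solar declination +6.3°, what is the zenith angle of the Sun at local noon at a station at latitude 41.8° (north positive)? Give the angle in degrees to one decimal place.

At local solar noon the hour angle is zero, so the zenith angle is |φ − δ| = |41.8° − (6.3°)| = 35.5°.

35.5°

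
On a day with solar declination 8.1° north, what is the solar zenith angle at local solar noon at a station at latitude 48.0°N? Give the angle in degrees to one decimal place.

39.9°

At local solar noon the hour angle is zero, so the zenith angle is |φ − δ| = |48.0° − (8.1°)| = 39.9°.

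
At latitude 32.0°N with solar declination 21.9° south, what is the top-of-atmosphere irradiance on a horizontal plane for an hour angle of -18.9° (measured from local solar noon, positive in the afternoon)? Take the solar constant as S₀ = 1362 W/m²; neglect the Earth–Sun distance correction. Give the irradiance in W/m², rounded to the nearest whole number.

745 W/m²

cos θ_z = sin(32.0°) sin(-21.9°) + cos(32.0°) cos(-21.9°) cos(-18.90°) = -0.1977 + 0.7444 = 0.5467.
Top-of-atmosphere irradiance = S₀ cos θ_z = 1362 × 0.5467 = 744.61 W/m².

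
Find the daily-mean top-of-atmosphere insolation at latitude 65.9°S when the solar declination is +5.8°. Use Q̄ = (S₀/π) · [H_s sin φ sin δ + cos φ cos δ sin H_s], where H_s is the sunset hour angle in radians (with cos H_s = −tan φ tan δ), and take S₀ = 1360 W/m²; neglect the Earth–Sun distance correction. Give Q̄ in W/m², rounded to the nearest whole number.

The sunset hour angle satisfies cos H_s = −tan φ tan δ = 0.2271, giving H_s = 76.87°. In radians, H_s = 1.3416.
H_s sin φ sin δ = 1.3416 × -0.9128 × 0.1011 = -0.1238.
cos φ cos δ sin H_s = 0.4083 × 0.9949 × 0.9738 = 0.3956.
Q̄ = (1360/π) × (-0.1238 + 0.3956) = 432.90 × 0.2718 = 117.66 W/m².

118 W/m²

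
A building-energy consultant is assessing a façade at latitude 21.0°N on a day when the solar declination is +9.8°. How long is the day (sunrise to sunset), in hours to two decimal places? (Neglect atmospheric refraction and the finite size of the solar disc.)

12.51 hours

The sunset hour angle satisfies cos H_s = −tan φ tan δ = -0.0663, giving H_s = 93.80°.
Day length = 2 H_s / 15° h⁻¹ = 187.60° / 15 = 12.507 h.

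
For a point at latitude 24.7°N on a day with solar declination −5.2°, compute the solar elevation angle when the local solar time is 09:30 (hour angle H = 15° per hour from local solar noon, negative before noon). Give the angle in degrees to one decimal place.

42.8°

Hour angle H = 15° × (9.5 − 12) = -37.50°.
cos θ_z = sin φ sin δ + cos φ cos δ cos H = (0.4179)(-0.0906) + (0.9085)(0.9959)(0.7934) = 0.6800.
θ_z = arccos(0.6800) = 47.16°, so the elevation is 90° − 47.16° = 42.84°.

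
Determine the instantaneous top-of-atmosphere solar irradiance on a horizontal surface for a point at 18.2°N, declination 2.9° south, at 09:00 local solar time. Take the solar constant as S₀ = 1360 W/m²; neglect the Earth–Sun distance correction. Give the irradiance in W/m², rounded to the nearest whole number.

891 W/m²

Hour angle H = 15° × (9 − 12) = -45.00°.
With φ = 18.2°, δ = -2.9°, H = -45.00°: sin φ sin δ = -0.0158, cos φ cos δ cos H = 0.6709, so cos θ_z = 0.6551.
Top-of-atmosphere irradiance = S₀ cos θ_z = 1360 × 0.6551 = 890.94 W/m².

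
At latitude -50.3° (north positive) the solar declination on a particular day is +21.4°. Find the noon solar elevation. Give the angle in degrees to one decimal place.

18.3°

At local solar noon the hour angle is zero, so the elevation is 90° − |φ − δ| = 90° − |-50.3° − (21.4°)| = 90° − 71.7° = 18.3°.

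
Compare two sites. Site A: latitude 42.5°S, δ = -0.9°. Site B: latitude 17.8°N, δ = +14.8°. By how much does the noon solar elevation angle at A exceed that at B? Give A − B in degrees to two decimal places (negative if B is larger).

A: 90° − |-42.5 − (-0.9)| = 48.40°.
B: 90° − |17.8 − (14.8)| = 87.00°.
A − B = 48.40 − 87.00 = -38.60°.

-38.60°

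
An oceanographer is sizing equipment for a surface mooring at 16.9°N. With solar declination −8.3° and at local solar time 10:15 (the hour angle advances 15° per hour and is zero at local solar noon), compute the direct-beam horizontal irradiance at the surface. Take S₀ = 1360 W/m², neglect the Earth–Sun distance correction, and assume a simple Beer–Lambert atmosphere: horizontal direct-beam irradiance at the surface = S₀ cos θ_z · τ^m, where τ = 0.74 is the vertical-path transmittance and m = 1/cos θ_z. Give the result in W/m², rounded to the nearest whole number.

Hour angle H = 15° × (10.25 − 12) = -26.25°.
cos θ_z = sin(16.9°) sin(-8.3°) + cos(16.9°) cos(-8.3°) cos(-26.25°) = -0.0420 + 0.8492 = 0.8072.
Air mass m = 1/cos θ_z = 1/0.8072 = 1.239; τ^m = 0.74^1.239 = 0.6886.
Surface direct beam = 1360 × 0.8072 × 0.6886 = 755.94 W/m².

756 W/m²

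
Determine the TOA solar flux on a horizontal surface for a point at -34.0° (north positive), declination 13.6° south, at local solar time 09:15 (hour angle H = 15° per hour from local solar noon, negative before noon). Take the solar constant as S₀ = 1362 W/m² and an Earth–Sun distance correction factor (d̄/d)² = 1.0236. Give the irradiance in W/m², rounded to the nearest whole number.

Hour angle H = 15° × (9.25 − 12) = -41.25°.
With φ = -34.0°, δ = -13.6°, H = -41.25°: sin φ sin δ = 0.1315, cos φ cos δ cos H = 0.6058, so cos θ_z = 0.7373.
Top-of-atmosphere irradiance = S₀ (d̄/d)² cos θ_z = 1362 × 1.0236 × 0.7373 = 1027.90 W/m².

1028 W/m²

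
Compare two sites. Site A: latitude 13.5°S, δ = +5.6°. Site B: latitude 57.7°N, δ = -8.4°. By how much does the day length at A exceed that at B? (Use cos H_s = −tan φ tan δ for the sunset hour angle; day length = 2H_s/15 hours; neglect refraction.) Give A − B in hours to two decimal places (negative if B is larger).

A: H_s = arccos(−tan -13.5° · tan 5.6°) = 88.65°, so 2H_s/15 = 11.8200 h.
B: H_s = arccos(−tan 57.7° · tan -8.4°) = 76.49°, so 2H_s/15 = 10.1987 h.
A − B = 11.8200 − 10.1987 = 1.6213 h.

+1.62 h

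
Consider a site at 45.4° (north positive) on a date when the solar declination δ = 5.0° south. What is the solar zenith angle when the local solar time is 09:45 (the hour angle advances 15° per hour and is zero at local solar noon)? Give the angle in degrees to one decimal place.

Hour angle H = 15° × (9.75 − 12) = -33.75°.
cos θ_z = sin(45.4°) sin(-5.0°) + cos(45.4°) cos(-5.0°) cos(-33.75°) = -0.0621 + 0.5816 = 0.5195.
θ_z = arccos(0.5195) = 58.70°.

58.7°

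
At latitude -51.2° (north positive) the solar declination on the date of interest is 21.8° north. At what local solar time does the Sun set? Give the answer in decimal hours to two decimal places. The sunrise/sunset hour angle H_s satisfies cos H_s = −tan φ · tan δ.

16.01 h

The sunset hour angle satisfies cos H_s = −tan φ tan δ = 0.4975, giving H_s = 60.17°.
Sunset is at 12 + H_s/15 = 12 + 4.011 = 16.011 h local solar time.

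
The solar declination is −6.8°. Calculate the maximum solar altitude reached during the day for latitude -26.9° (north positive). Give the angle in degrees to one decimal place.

69.9°

At local solar noon the hour angle is zero, so the elevation is 90° − |φ − δ| = 90° − |-26.9° − (-6.8°)| = 90° − 20.1° = 69.9°.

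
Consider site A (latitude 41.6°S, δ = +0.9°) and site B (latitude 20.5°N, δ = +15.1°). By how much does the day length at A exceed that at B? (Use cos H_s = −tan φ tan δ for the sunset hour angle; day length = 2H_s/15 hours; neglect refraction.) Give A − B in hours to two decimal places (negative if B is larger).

-0.88 h

A: H_s = arccos(−tan -41.6° · tan 0.9°) = 89.20°, so 2H_s/15 = 11.8933 h.
B: H_s = arccos(−tan 20.5° · tan 15.1°) = 95.79°, so 2H_s/15 = 12.7720 h.
A − B = 11.8933 − 12.7720 = -0.8787 h.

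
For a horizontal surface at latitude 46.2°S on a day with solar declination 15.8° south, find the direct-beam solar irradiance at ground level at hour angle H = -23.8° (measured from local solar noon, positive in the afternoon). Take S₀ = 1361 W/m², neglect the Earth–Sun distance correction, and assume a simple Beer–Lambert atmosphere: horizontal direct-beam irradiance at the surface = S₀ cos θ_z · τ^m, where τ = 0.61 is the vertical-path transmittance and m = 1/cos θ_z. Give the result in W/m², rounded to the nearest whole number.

594 W/m²

cos θ_z = sin φ sin δ + cos φ cos δ cos H = (-0.7218)(-0.2723) + (0.6921)(0.9622)(0.9150) = 0.8059.
Air mass m = 1/cos θ_z = 1/0.8059 = 1.241; τ^m = 0.61^1.241 = 0.5415.
Surface direct beam = 1361 × 0.8059 × 0.5415 = 593.93 W/m².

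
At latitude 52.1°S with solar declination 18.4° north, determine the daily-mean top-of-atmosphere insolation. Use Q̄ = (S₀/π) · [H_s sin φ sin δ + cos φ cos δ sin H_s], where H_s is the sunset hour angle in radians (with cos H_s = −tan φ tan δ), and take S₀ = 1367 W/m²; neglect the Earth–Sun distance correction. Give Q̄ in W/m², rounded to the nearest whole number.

cos H_s = −tan(-52.1°) · tan(18.4°) = 0.4273, so H_s = arccos(0.4273) = 64.70°. In radians, H_s = 1.1292.
H_s sin φ sin δ = 1.1292 × -0.7891 × 0.3156 = -0.2812.
cos φ cos δ sin H_s = 0.6143 × 0.9489 × 0.9041 = 0.5270.
Q̄ = (1367/π) × (-0.2812 + 0.5270) = 435.13 × 0.2458 = 106.95 W/m².

107 W/m²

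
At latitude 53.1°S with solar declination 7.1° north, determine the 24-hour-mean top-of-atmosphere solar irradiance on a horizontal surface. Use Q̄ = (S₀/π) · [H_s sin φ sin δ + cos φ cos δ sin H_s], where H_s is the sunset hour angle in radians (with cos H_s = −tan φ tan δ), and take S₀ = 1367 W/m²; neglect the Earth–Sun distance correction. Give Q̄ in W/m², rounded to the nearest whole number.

The sunset hour angle satisfies cos H_s = −tan φ tan δ = 0.1659, giving H_s = 80.45°. In radians, H_s = 1.4041.
H_s sin φ sin δ = 1.4041 × -0.7997 × 0.1236 = -0.1388.
cos φ cos δ sin H_s = 0.6004 × 0.9923 × 0.9861 = 0.5875.
Q̄ = (1367/π) × (-0.1388 + 0.5875) = 435.13 × 0.4487 = 195.24 W/m².

195 W/m²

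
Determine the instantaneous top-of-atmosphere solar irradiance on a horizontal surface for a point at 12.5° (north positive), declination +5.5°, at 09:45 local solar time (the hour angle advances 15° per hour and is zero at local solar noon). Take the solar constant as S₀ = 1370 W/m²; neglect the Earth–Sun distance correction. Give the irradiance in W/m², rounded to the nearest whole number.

1135 W/m²

Hour angle H = 15° × (9.75 − 12) = -33.75°.
With φ = 12.5°, δ = 5.5°, H = -33.75°: sin φ sin δ = 0.0207, cos φ cos δ cos H = 0.8080, so cos θ_z = 0.8287.
Top-of-atmosphere irradiance = S₀ cos θ_z = 1370 × 0.8287 = 1135.32 W/m².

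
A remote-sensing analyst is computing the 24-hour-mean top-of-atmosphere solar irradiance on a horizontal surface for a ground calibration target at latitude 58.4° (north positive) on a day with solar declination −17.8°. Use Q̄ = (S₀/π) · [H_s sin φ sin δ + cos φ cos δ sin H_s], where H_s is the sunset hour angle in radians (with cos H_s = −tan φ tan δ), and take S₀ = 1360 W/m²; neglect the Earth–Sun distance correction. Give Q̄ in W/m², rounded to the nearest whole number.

cos H_s = −tan(58.4°) · tan(-17.8°) = 0.5219, so H_s = arccos(0.5219) = 58.54°. In radians, H_s = 1.0217.
H_s sin φ sin δ = 1.0217 × 0.8517 × -0.3057 = -0.2660.
cos φ cos δ sin H_s = 0.5240 × 0.9521 × 0.8530 = 0.4256.
Q̄ = (1360/π) × (-0.2660 + 0.4256) = 432.90 × 0.1596 = 69.09 W/m².

69 W/m²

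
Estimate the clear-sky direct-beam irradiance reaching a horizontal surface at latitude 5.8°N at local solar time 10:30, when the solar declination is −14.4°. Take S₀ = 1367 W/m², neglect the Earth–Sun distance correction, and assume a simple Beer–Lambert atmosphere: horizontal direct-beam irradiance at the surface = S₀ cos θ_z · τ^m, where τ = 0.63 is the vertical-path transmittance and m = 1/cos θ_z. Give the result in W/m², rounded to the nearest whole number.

Hour angle H = 15° × (10.5 − 12) = -22.50°.
With φ = 5.8°, δ = -14.4°, H = -22.50°: sin φ sin δ = -0.0251, cos φ cos δ cos H = 0.8903, so cos θ_z = 0.8652.
Air mass m = 1/cos θ_z = 1/0.8652 = 1.156; τ^m = 0.63^1.156 = 0.5862.
Surface direct beam = 1367 × 0.8652 × 0.5862 = 693.32 W/m².

693 W/m²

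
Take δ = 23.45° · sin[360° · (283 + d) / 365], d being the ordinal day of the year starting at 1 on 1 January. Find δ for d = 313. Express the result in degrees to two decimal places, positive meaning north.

360 × (283 + 313) / 365 = 587.836°; sin(587.836°) = -0.7412.
δ = 23.45 × -0.7412 = -17.381° ≈ -17.38°.

-17.38°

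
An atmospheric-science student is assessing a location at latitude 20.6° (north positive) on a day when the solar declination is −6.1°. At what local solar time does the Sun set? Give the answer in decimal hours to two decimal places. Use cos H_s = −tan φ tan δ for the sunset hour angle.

17.85 h

cos H_s = −tan(20.6°) · tan(-6.1°) = 0.0402, so H_s = arccos(0.0402) = 87.70°.
Sunset is at 12 + H_s/15 = 12 + 5.847 = 17.847 h local solar time.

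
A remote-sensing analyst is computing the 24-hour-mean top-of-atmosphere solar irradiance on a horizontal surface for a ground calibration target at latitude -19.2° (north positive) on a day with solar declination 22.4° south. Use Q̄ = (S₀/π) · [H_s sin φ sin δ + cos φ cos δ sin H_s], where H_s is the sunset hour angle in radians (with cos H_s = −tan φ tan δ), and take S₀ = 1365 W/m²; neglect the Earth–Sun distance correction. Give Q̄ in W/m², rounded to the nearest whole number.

cos H_s = −tan(-19.2°) · tan(-22.4°) = -0.1435, so H_s = arccos(-0.1435) = 98.25°. In radians, H_s = 1.7148.
H_s sin φ sin δ = 1.7148 × -0.3289 × -0.3811 = 0.2149.
cos φ cos δ sin H_s = 0.9444 × 0.9245 × 0.9896 = 0.8640.
Q̄ = (1365/π) × (0.2149 + 0.8640) = 434.49 × 1.0789 = 468.77 W/m².

469 W/m²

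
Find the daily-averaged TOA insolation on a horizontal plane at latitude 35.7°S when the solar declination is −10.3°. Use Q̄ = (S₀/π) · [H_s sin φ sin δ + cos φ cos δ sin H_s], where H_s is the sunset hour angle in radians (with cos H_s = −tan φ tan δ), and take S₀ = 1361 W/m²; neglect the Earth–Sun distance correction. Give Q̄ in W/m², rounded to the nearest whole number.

cos H_s = −tan(-35.7°) · tan(-10.3°) = -0.1306, so H_s = arccos(-0.1306) = 97.50°. In radians, H_s = 1.7017.
H_s sin φ sin δ = 1.7017 × -0.5835 × -0.1788 = 0.1775.
cos φ cos δ sin H_s = 0.8121 × 0.9839 × 0.9914 = 0.7922.
Q̄ = (1361/π) × (0.1775 + 0.7922) = 433.22 × 0.9697 = 420.09 W/m².

420 W/m²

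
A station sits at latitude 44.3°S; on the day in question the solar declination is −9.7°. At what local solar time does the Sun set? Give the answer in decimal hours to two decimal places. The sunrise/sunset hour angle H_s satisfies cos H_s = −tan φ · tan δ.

18.64 h

The sunset hour angle satisfies cos H_s = −tan φ tan δ = -0.1668, giving H_s = 99.60°.
Sunset is at 12 + H_s/15 = 12 + 6.640 = 18.640 h local solar time.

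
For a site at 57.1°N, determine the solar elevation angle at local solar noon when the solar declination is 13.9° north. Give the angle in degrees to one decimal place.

At local solar noon the hour angle is zero, so the elevation is 90° − |φ − δ| = 90° − |57.1° − (13.9°)| = 90° − 43.2° = 46.8°.

46.8°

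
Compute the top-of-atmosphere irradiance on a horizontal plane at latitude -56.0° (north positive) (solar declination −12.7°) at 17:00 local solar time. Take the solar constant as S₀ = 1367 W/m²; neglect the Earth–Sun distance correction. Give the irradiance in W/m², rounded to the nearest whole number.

Hour angle H = 15° × (17 − 12) = 75.00°.
With φ = -56.0°, δ = -12.7°, H = 75.00°: sin φ sin δ = 0.1823, cos φ cos δ cos H = 0.1412, so cos θ_z = 0.3235.
Top-of-atmosphere irradiance = S₀ cos θ_z = 1367 × 0.3235 = 442.22 W/m².

442 W/m²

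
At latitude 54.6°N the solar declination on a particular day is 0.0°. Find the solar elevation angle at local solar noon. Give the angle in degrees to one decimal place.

35.4°

At local solar noon the hour angle is zero, so the elevation is 90° − |φ − δ| = 90° − |54.6° − (0.0°)| = 90° − 54.6° = 35.4°.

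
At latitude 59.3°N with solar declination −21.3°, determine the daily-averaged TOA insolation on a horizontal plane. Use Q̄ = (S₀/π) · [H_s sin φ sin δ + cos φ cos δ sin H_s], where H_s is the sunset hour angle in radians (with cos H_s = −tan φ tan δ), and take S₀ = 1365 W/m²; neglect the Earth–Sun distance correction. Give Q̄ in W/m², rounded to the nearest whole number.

cos H_s = −tan(59.3°) · tan(-21.3°) = 0.6566, so H_s = arccos(0.6566) = 48.96°. In radians, H_s = 0.8545.
H_s sin φ sin δ = 0.8545 × 0.8599 × -0.3633 = -0.2669.
cos φ cos δ sin H_s = 0.5105 × 0.9317 × 0.7542 = 0.3587.
Q̄ = (1365/π) × (-0.2669 + 0.3587) = 434.49 × 0.0918 = 39.89 W/m².

40 W/m²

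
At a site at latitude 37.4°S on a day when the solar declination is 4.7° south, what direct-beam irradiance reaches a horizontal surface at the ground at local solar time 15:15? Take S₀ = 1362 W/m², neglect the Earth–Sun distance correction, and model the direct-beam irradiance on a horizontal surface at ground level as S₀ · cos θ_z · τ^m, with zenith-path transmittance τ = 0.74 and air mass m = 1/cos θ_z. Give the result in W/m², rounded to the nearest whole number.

Hour angle H = 15° × (15.25 − 12) = 48.75°.
cos θ_z = sin(-37.4°) sin(-4.7°) + cos(-37.4°) cos(-4.7°) cos(48.75°) = 0.0498 + 0.5220 = 0.5718.
Air mass m = 1/cos θ_z = 1/0.5718 = 1.749; τ^m = 0.74^1.749 = 0.5906.
Surface direct beam = 1362 × 0.5718 × 0.5906 = 459.95 W/m².

460 W/m²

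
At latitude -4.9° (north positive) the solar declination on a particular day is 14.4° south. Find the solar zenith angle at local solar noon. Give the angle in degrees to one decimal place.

9.5°

At local solar noon the hour angle is zero, so the zenith angle is |φ − δ| = |-4.9° − (-14.4°)| = 9.5°.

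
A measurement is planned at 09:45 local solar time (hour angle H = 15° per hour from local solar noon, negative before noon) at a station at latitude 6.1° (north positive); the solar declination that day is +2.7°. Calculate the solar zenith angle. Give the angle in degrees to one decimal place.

33.8°

Hour angle H = 15° × (9.75 − 12) = -33.75°.
cos θ_z = sin φ sin δ + cos φ cos δ cos H = (0.1063)(0.0471) + (0.9943)(0.9989)(0.8315) = 0.8309.
θ_z = arccos(0.8309) = 33.81°.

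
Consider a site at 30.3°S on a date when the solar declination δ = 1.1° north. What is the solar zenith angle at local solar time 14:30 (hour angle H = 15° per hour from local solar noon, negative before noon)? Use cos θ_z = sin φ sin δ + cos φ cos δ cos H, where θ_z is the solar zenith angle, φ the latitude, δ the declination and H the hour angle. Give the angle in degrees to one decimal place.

47.5°

Hour angle H = 15° × (14.5 − 12) = 37.50°.
With φ = -30.3°, δ = 1.1°, H = 37.50°: sin φ sin δ = -0.0097, cos φ cos δ cos H = 0.6849, so cos θ_z = 0.6752.
θ_z = arccos(0.6752) = 47.53°.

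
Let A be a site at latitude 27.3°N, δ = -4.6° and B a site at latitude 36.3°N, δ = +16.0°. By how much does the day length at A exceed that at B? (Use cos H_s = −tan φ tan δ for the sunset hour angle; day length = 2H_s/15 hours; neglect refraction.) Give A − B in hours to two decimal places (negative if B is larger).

-1.94 h

A: H_s = arccos(−tan 27.3° · tan -4.6°) = 87.62°, so 2H_s/15 = 11.6827 h.
B: H_s = arccos(−tan 36.3° · tan 16.0°) = 102.16°, so 2H_s/15 = 13.6213 h.
A − B = 11.6827 − 13.6213 = -1.9386 h.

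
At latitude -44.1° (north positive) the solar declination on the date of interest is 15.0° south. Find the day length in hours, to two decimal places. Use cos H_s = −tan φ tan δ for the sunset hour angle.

14.01 hours

−tan φ tan δ = −(-0.9691)(-0.2679) = -0.2596; H_s = arccos(-0.2596) = 105.05°.
Day length = 2 H_s / 15° h⁻¹ = 210.10° / 15 = 14.007 h.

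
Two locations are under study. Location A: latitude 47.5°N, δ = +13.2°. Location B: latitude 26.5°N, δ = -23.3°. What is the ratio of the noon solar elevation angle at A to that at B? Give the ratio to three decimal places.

1.386

A: 90° − |47.5 − (13.2)| = 55.70°.
B: 90° − |26.5 − (-23.3)| = 40.20°.
Ratio A/B = 55.7000 / 40.2000 = 1.3856.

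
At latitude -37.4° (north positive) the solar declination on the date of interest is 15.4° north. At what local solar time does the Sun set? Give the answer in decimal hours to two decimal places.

17.19 h

cos H_s = −tan(-37.4°) · tan(15.4°) = 0.2106, so H_s = arccos(0.2106) = 77.84°.
Sunset is at 12 + H_s/15 = 12 + 5.189 = 17.189 h local solar time.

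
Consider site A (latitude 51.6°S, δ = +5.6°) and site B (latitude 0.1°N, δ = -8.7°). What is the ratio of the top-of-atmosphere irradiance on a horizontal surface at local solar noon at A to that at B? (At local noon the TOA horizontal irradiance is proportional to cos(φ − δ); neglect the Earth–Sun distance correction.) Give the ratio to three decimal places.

A: cos θ_z = cos(-51.6° − (5.6°)) = 0.5417.
B: cos θ_z = cos(0.1° − (-8.7°)) = 0.9882.
Ratio A/B = 0.5417 / 0.9882 = 0.5482.

0.548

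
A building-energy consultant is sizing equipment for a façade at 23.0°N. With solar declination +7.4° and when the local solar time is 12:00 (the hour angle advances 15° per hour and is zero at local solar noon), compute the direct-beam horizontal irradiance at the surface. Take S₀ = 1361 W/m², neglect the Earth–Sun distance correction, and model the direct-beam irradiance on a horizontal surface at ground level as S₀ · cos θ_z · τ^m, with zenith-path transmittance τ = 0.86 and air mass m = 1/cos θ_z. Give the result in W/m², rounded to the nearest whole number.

Hour angle H = 15° × (12 − 12) = 0.00°.
cos θ_z = sin φ sin δ + cos φ cos δ cos H = (0.3907)(0.1288) + (0.9205)(0.9917)(1.0000) = 0.9632.
Air mass m = 1/cos θ_z = 1/0.9632 = 1.038; τ^m = 0.86^1.038 = 0.8551.
Surface direct beam = 1361 × 0.9632 × 0.8551 = 1120.96 W/m².

1121 W/m²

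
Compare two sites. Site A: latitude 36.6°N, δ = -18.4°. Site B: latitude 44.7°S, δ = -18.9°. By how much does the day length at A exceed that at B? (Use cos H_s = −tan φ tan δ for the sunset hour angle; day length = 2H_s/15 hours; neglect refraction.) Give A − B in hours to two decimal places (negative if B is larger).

-4.55 h

A: H_s = arccos(−tan 36.6° · tan -18.4°) = 75.70°, so 2H_s/15 = 10.0933 h.
B: H_s = arccos(−tan -44.7° · tan -18.9°) = 109.80°, so 2H_s/15 = 14.6400 h.
A − B = 10.0933 − 14.6400 = -4.5467 h.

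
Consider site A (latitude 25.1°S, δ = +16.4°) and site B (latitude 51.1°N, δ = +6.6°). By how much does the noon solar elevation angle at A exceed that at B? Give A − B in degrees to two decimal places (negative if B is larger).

+3.00°

A: 90° − |-25.1 − (16.4)| = 48.50°.
B: 90° − |51.1 − (6.6)| = 45.50°.
A − B = 48.50 − 45.50 = 3.00°.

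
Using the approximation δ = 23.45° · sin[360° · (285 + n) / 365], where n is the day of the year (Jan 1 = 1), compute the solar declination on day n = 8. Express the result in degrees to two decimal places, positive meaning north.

-22.17°

360 × (285 + 8) / 365 = 288.986°; sin(288.986°) = -0.9456.
δ = 23.45 × -0.9456 = -22.174° ≈ -22.17°.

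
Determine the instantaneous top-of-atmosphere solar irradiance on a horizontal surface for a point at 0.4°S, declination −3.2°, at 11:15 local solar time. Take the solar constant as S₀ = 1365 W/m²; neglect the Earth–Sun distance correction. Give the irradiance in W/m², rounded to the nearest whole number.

1337 W/m²

Hour angle H = 15° × (11.25 − 12) = -11.25°.
cos θ_z = sin(-0.4°) sin(-3.2°) + cos(-0.4°) cos(-3.2°) cos(-11.25°) = 0.0004 + 0.9792 = 0.9796.
Top-of-atmosphere irradiance = S₀ cos θ_z = 1365 × 0.9796 = 1337.15 W/m².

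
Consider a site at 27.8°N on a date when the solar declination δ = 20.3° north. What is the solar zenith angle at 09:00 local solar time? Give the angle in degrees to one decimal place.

Hour angle H = 15° × (9 − 12) = -45.00°.
cos θ_z = sin φ sin δ + cos φ cos δ cos H = (0.4664)(0.3469) + (0.8846)(0.9379)(0.7071) = 0.7485.
θ_z = arccos(0.7485) = 41.54°.

41.5°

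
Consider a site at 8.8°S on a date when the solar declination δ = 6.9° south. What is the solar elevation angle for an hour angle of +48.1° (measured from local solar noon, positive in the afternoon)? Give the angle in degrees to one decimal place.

cos θ_z = sin φ sin δ + cos φ cos δ cos H = (-0.1530)(-0.1201) + (0.9882)(0.9928)(0.6678) = 0.6735.
θ_z = arccos(0.6735) = 47.66°, so the elevation is 90° − 47.66° = 42.34°.

42.3°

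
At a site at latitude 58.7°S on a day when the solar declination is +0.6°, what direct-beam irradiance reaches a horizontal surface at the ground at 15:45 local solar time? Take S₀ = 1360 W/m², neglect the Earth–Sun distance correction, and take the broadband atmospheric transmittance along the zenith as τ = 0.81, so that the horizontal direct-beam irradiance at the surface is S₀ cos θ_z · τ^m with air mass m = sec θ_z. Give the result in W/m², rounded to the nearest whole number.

Hour angle H = 15° × (15.75 − 12) = 56.25°.
cos θ_z = sin φ sin δ + cos φ cos δ cos H = (-0.8545)(0.0105) + (0.5195)(0.9999)(0.5556) = 0.2796.
Air mass m = 1/cos θ_z = 1/0.2796 = 3.577; τ^m = 0.81^3.577 = 0.4706.
Surface direct beam = 1360 × 0.2796 × 0.4706 = 178.95 W/m².

179 W/m²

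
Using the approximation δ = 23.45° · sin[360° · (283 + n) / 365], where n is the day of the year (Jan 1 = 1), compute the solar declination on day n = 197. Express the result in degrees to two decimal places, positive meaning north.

360 × (283 + 197) / 365 = 473.425°; sin(473.425°) = 0.9176.
δ = 23.45 × 0.9176 = 21.518° ≈ +21.52°.

+21.52°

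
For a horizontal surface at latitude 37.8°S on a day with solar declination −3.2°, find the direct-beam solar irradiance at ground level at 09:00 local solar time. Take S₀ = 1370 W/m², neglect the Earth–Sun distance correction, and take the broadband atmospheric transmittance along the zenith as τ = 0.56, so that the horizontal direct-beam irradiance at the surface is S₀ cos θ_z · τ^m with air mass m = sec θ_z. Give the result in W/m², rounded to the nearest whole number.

Hour angle H = 15° × (9 − 12) = -45.00°.
cos θ_z = sin(-37.8°) sin(-3.2°) + cos(-37.8°) cos(-3.2°) cos(-45.00°) = 0.0342 + 0.5579 = 0.5921.
Air mass m = 1/cos θ_z = 1/0.5921 = 1.689; τ^m = 0.56^1.689 = 0.3756.
Surface direct beam = 1370 × 0.5921 × 0.3756 = 304.68 W/m².

305 W/m²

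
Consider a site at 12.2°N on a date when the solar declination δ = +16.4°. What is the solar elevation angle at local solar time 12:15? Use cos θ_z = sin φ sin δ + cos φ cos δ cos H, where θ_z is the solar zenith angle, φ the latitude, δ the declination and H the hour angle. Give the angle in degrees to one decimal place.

84.4°

Hour angle H = 15° × (12.25 − 12) = 3.75°.
cos θ_z = sin φ sin δ + cos φ cos δ cos H = (0.2113)(0.2823) + (0.9774)(0.9593)(0.9979) = 0.9953.
θ_z = arccos(0.9953) = 5.56°, so the elevation is 90° − 5.56° = 84.44°.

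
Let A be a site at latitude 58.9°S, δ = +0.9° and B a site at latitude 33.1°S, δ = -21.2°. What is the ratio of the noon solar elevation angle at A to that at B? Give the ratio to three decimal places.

0.387

A: 90° − |-58.9 − (0.9)| = 30.20°.
B: 90° − |-33.1 − (-21.2)| = 78.10°.
Ratio A/B = 30.2000 / 78.1000 = 0.3867.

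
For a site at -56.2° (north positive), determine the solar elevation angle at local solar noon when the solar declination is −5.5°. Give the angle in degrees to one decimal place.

39.3°

At local solar noon the hour angle is zero, so the elevation is 90° − |φ − δ| = 90° − |-56.2° − (-5.5°)| = 90° − 50.7° = 39.3°.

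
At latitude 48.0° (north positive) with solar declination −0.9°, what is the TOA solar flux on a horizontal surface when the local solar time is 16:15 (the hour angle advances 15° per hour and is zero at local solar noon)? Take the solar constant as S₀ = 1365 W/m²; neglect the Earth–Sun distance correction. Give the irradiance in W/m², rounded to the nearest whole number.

Hour angle H = 15° × (16.25 − 12) = 63.75°.
With φ = 48.0°, δ = -0.9°, H = 63.75°: sin φ sin δ = -0.0117, cos φ cos δ cos H = 0.2959, so cos θ_z = 0.2842.
Top-of-atmosphere irradiance = S₀ cos θ_z = 1365 × 0.2842 = 387.93 W/m².

388 W/m²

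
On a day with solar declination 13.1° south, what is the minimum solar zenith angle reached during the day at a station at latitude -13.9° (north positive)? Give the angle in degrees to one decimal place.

0.8°

At local solar noon the hour angle is zero, so the zenith angle is |φ − δ| = |-13.9° − (-13.1°)| = 0.8°.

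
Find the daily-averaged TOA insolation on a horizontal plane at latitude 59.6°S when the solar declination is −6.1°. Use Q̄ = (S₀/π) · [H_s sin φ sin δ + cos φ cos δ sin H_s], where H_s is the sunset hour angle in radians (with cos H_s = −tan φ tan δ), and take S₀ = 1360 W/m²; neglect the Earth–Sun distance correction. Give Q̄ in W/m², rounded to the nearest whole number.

−tan φ tan δ = −(-1.7045)(-0.1069) = -0.1822; H_s = arccos(-0.1822) = 100.50°. In radians, H_s = 1.7541.
H_s sin φ sin δ = 1.7541 × -0.8625 × -0.1063 = 0.1608.
cos φ cos δ sin H_s = 0.5060 × 0.9943 × 0.9832 = 0.4947.
Q̄ = (1360/π) × (0.1608 + 0.4947) = 432.90 × 0.6555 = 283.77 W/m².

284 W/m²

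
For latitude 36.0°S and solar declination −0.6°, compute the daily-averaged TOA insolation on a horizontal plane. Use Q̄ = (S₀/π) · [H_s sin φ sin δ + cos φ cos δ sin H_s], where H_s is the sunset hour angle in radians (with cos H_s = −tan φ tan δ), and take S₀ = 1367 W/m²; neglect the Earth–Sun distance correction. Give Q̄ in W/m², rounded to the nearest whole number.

The sunset hour angle satisfies cos H_s = −tan φ tan δ = -0.0076, giving H_s = 90.44°. In radians, H_s = 1.5785.
H_s sin φ sin δ = 1.5785 × -0.5878 × -0.0105 = 0.0097.
cos φ cos δ sin H_s = 0.8090 × 0.9999 × 1.0000 = 0.8089.
Q̄ = (1367/π) × (0.0097 + 0.8089) = 435.13 × 0.8186 = 356.20 W/m².

356 W/m²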